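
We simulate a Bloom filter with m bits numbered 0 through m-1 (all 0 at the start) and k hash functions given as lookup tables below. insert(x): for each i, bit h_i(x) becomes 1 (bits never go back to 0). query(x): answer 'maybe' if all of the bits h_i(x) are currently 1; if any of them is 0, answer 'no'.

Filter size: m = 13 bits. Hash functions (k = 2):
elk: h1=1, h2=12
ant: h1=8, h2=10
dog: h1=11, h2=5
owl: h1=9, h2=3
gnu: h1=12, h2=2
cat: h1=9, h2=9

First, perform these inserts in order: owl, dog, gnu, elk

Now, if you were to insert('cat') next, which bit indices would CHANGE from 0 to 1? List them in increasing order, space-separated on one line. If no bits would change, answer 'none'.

Answer: none

Derivation:
Start: bits=0000000000000
After insert 'owl': sets bits 3 9 -> bits=0001000001000
After insert 'dog': sets bits 5 11 -> bits=0001010001010
After insert 'gnu': sets bits 2 12 -> bits=0011010001011
After insert 'elk': sets bits 1 12 -> bits=0111010001011
insert 'cat' would touch bits 9; currently bit9=1
Bits that are 0 among those (would change 0->1): none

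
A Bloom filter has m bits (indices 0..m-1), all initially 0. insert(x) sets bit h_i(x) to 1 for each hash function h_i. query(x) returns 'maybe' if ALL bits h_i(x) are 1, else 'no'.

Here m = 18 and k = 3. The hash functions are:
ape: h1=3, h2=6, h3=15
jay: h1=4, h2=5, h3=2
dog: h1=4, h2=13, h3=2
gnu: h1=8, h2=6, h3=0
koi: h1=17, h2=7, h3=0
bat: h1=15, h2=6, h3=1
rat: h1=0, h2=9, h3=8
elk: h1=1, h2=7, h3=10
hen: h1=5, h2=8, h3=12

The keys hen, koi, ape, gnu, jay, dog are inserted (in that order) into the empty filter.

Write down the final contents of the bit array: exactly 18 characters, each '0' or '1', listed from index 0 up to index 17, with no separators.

Start: bits=000000000000000000
After insert 'hen': sets bits 5 8 12 -> bits=000001001000100000
After insert 'koi': sets bits 0 7 17 -> bits=100001011000100001
After insert 'ape': sets bits 3 6 15 -> bits=100101111000100101
After insert 'gnu': sets bits 0 6 8 -> bits=100101111000100101
After insert 'jay': sets bits 2 4 5 -> bits=101111111000100101
After insert 'dog': sets bits 2 4 13 -> bits=101111111000110101

Answer: 101111111000110101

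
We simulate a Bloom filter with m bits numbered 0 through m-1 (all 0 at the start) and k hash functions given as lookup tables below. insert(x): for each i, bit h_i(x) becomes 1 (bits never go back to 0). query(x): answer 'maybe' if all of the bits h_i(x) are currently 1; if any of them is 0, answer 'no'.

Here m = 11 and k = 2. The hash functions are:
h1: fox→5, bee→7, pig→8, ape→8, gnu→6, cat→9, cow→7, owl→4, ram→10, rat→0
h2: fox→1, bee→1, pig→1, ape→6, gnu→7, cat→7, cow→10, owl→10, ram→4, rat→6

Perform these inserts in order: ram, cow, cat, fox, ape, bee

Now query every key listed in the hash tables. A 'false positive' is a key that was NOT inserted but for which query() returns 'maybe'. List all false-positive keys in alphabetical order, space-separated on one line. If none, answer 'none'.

Answer: gnu owl pig

Derivation:
Start: bits=00000000000
After insert 'ram': sets bits 4 10 -> bits=00001000001
After insert 'cow': sets bits 7 10 -> bits=00001001001
After insert 'cat': sets bits 7 9 -> bits=00001001011
After insert 'fox': sets bits 1 5 -> bits=01001101011
After insert 'ape': sets bits 6 8 -> bits=01001111111
After insert 'bee': sets bits 1 7 -> bits=01001111111
Not inserted: gnu owl pig rat — query each against bits=01001111111:
query gnu: checks bit6=1, bit7=1 (all 1) -> maybe => FALSE POSITIVE
query owl: checks bit4=1, bit10=1 (all 1) -> maybe => FALSE POSITIVE
query pig: checks bit1=1, bit8=1 (all 1) -> maybe => FALSE POSITIVE
query rat: checks bit0=0, bit6=1 (has a 0) -> no => not a false positive
False positives (alphabetical): gnu owl pig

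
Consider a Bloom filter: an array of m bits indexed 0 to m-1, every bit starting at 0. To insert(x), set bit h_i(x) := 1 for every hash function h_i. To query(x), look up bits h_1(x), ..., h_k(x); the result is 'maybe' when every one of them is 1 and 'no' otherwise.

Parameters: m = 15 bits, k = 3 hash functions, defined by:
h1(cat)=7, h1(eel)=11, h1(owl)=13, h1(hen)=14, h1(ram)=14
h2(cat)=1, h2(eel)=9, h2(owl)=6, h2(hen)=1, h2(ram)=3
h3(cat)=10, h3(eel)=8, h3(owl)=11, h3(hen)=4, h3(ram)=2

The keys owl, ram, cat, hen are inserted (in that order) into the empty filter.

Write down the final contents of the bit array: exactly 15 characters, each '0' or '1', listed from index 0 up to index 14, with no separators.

Start: bits=000000000000000
After insert 'owl': sets bits 6 11 13 -> bits=000000100001010
After insert 'ram': sets bits 2 3 14 -> bits=001100100001011
After insert 'cat': sets bits 1 7 10 -> bits=011100110011011
After insert 'hen': sets bits 1 4 14 -> bits=011110110011011

Answer: 011110110011011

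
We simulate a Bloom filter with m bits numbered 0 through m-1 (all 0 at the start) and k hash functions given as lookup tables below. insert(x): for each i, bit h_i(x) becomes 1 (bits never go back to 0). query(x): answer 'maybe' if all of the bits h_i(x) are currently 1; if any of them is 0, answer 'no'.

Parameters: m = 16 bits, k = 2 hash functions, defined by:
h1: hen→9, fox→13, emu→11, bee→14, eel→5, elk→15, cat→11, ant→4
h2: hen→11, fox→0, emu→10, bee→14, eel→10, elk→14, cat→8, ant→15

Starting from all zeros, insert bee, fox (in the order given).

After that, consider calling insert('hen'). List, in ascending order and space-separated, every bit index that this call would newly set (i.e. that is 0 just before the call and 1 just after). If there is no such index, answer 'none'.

Answer: 9 11

Derivation:
Start: bits=0000000000000000
After insert 'bee': sets bits 14 -> bits=0000000000000010
After insert 'fox': sets bits 0 13 -> bits=1000000000000110
insert 'hen' would touch bits 9 11; currently bit9=0, bit11=0
Bits that are 0 among those (would change 0->1): 9 11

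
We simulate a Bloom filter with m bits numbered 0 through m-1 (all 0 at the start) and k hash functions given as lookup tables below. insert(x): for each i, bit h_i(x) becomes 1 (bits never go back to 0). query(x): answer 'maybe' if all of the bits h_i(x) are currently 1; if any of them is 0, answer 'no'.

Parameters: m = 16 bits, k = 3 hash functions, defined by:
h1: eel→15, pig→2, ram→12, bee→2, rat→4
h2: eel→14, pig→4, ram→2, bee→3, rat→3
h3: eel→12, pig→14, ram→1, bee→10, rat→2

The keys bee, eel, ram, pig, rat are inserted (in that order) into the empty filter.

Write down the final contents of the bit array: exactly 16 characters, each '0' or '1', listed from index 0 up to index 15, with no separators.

Answer: 0111100000101011

Derivation:
Start: bits=0000000000000000
After insert 'bee': sets bits 2 3 10 -> bits=0011000000100000
After insert 'eel': sets bits 12 14 15 -> bits=0011000000101011
After insert 'ram': sets bits 1 2 12 -> bits=0111000000101011
After insert 'pig': sets bits 2 4 14 -> bits=0111100000101011
After insert 'rat': sets bits 2 3 4 -> bits=0111100000101011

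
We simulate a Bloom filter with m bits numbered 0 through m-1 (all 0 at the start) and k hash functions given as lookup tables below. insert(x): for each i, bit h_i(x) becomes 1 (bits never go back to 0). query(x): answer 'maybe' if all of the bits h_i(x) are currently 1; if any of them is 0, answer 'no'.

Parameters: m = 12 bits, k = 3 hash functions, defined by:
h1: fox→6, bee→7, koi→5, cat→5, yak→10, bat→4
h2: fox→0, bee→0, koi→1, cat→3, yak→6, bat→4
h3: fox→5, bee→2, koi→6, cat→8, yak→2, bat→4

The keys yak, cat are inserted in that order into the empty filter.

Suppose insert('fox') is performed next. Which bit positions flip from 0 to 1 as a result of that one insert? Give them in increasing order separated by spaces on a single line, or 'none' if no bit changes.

Start: bits=000000000000
After insert 'yak': sets bits 2 6 10 -> bits=001000100010
After insert 'cat': sets bits 3 5 8 -> bits=001101101010
insert 'fox' would touch bits 0 5 6; currently bit0=0, bit5=1, bit6=1
Bits that are 0 among those (would change 0->1): 0

Answer: 0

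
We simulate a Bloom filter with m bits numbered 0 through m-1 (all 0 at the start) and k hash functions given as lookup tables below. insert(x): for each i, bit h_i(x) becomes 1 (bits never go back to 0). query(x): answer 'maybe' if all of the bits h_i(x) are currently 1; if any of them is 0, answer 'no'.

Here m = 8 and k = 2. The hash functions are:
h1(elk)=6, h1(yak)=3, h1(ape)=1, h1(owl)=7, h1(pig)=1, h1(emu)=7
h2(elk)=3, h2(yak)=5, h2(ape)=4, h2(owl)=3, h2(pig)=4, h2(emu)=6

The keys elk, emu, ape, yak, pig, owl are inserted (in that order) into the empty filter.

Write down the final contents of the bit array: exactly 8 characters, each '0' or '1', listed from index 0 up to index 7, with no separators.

Start: bits=00000000
After insert 'elk': sets bits 3 6 -> bits=00010010
After insert 'emu': sets bits 6 7 -> bits=00010011
After insert 'ape': sets bits 1 4 -> bits=01011011
After insert 'yak': sets bits 3 5 -> bits=01011111
After insert 'pig': sets bits 1 4 -> bits=01011111
After insert 'owl': sets bits 3 7 -> bits=01011111

Answer: 01011111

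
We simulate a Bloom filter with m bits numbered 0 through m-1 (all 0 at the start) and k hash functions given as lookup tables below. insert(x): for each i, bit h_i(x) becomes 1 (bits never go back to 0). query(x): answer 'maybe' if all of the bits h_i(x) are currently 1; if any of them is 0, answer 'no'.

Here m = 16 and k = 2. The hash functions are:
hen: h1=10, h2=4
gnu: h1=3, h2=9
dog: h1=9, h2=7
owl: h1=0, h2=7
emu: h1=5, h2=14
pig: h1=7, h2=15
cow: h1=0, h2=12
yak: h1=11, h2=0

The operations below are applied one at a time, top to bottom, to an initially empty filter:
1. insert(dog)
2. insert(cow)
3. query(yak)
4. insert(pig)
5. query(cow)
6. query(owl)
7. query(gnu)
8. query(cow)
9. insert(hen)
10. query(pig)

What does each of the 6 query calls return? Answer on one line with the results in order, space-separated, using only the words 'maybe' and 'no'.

Answer: no maybe maybe no maybe maybe

Derivation:
Start: bits=0000000000000000
Op 1: insert dog -> sets bits 7 9 -> bits=0000000101000000
Op 2: insert cow -> sets bits 0 12 -> bits=1000000101001000
Op 3: query yak -> checks bit0=1, bit11=0 (has a 0) -> no
Op 4: insert pig -> sets bits 7 15 -> bits=1000000101001001
Op 5: query cow -> checks bit0=1, bit12=1 (all 1) -> maybe
Op 6: query owl -> checks bit0=1, bit7=1 (all 1) -> maybe
Op 7: query gnu -> checks bit3=0, bit9=1 (has a 0) -> no
Op 8: query cow -> checks bit0=1, bit12=1 (all 1) -> maybe
Op 9: insert hen -> sets bits 4 10 -> bits=1000100101101001
Op 10: query pig -> checks bit7=1, bit15=1 (all 1) -> maybe
Query results in order: no maybe maybe no maybe maybe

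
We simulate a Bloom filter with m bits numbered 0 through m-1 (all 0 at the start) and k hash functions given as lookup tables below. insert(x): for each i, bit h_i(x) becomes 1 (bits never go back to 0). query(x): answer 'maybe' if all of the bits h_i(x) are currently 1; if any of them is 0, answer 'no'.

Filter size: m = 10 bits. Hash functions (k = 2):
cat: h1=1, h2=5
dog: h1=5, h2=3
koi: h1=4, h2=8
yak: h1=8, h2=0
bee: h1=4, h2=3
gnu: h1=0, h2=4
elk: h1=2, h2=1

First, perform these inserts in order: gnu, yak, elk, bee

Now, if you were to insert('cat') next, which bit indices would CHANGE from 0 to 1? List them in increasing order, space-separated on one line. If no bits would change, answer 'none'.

Start: bits=0000000000
After insert 'gnu': sets bits 0 4 -> bits=1000100000
After insert 'yak': sets bits 0 8 -> bits=1000100010
After insert 'elk': sets bits 1 2 -> bits=1110100010
After insert 'bee': sets bits 3 4 -> bits=1111100010
insert 'cat' would touch bits 1 5; currently bit1=1, bit5=0
Bits that are 0 among those (would change 0->1): 5

Answer: 5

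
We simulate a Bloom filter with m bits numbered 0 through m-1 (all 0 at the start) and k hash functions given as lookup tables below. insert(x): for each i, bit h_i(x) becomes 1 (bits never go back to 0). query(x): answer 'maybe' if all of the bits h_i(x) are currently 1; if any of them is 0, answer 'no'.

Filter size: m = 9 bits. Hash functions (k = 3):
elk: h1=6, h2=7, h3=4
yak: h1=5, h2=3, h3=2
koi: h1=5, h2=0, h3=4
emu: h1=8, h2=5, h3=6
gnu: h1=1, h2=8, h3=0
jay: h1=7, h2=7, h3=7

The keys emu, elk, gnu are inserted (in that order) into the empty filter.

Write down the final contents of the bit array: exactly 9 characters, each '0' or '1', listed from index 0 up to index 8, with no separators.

Start: bits=000000000
After insert 'emu': sets bits 5 6 8 -> bits=000001101
After insert 'elk': sets bits 4 6 7 -> bits=000011111
After insert 'gnu': sets bits 0 1 8 -> bits=110011111

Answer: 110011111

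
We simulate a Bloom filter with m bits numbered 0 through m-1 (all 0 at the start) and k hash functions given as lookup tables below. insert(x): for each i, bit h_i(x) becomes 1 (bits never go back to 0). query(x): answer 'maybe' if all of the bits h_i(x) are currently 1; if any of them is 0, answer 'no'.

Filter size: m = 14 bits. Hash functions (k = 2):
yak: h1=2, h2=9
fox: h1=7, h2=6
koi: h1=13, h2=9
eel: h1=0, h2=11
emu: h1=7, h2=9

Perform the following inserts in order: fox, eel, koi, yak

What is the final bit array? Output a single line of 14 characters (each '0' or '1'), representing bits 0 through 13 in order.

Start: bits=00000000000000
After insert 'fox': sets bits 6 7 -> bits=00000011000000
After insert 'eel': sets bits 0 11 -> bits=10000011000100
After insert 'koi': sets bits 9 13 -> bits=10000011010101
After insert 'yak': sets bits 2 9 -> bits=10100011010101

Answer: 10100011010101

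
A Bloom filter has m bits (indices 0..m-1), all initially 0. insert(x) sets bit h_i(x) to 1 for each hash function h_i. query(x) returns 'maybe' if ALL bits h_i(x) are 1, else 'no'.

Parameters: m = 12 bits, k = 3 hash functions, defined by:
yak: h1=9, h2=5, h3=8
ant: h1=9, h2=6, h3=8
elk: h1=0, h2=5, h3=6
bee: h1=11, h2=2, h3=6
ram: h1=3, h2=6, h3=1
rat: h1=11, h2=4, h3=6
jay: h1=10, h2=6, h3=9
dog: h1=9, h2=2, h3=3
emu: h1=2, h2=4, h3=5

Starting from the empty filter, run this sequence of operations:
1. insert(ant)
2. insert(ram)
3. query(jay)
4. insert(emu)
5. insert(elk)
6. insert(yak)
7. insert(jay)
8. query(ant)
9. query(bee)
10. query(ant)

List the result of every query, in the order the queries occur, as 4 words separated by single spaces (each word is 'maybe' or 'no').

Answer: no maybe no maybe

Derivation:
Start: bits=000000000000
Op 1: insert ant -> sets bits 6 8 9 -> bits=000000101100
Op 2: insert ram -> sets bits 1 3 6 -> bits=010100101100
Op 3: query jay -> checks bit6=1, bit9=1, bit10=0 (has a 0) -> no
Op 4: insert emu -> sets bits 2 4 5 -> bits=011111101100
Op 5: insert elk -> sets bits 0 5 6 -> bits=111111101100
Op 6: insert yak -> sets bits 5 8 9 -> bits=111111101100
Op 7: insert jay -> sets bits 6 9 10 -> bits=111111101110
Op 8: query ant -> checks bit6=1, bit8=1, bit9=1 (all 1) -> maybe
Op 9: query bee -> checks bit2=1, bit6=1, bit11=0 (has a 0) -> no
Op 10: query ant -> checks bit6=1, bit8=1, bit9=1 (all 1) -> maybe
Query results in order: no maybe no maybe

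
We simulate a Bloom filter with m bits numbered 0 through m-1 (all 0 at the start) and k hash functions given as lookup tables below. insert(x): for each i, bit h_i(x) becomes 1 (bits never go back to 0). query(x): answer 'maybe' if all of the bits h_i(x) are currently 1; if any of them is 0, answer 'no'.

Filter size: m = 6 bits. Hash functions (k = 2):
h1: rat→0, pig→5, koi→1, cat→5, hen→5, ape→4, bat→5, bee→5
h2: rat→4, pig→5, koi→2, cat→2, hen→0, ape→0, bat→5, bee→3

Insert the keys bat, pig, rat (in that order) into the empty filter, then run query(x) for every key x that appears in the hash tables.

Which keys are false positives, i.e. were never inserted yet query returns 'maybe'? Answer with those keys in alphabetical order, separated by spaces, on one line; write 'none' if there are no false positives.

Answer: ape hen

Derivation:
Start: bits=000000
After insert 'bat': sets bits 5 -> bits=000001
After insert 'pig': sets bits 5 -> bits=000001
After insert 'rat': sets bits 0 4 -> bits=100011
Not inserted: ape bee cat hen koi — query each against bits=100011:
query ape: checks bit0=1, bit4=1 (all 1) -> maybe => FALSE POSITIVE
query bee: checks bit3=0, bit5=1 (has a 0) -> no => not a false positive
query cat: checks bit2=0, bit5=1 (has a 0) -> no => not a false positive
query hen: checks bit0=1, bit5=1 (all 1) -> maybe => FALSE POSITIVE
query koi: checks bit1=0, bit2=0 (has a 0) -> no => not a false positive
False positives (alphabetical): ape hen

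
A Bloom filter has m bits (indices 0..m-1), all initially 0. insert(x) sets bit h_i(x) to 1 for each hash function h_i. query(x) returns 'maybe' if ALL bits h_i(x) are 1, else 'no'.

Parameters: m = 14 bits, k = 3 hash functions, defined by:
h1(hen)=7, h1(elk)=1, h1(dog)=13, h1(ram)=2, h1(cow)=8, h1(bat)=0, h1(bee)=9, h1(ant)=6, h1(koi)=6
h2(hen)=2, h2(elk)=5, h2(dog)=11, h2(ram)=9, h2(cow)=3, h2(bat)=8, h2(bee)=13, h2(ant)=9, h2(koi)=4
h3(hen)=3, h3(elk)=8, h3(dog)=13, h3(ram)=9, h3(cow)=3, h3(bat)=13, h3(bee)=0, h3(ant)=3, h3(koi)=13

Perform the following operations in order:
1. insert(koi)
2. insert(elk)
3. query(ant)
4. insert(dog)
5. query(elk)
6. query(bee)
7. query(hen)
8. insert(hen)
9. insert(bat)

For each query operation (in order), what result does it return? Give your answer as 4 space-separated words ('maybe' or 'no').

Answer: no maybe no no

Derivation:
Start: bits=00000000000000
Op 1: insert koi -> sets bits 4 6 13 -> bits=00001010000001
Op 2: insert elk -> sets bits 1 5 8 -> bits=01001110100001
Op 3: query ant -> checks bit3=0, bit6=1, bit9=0 (has a 0) -> no
Op 4: insert dog -> sets bits 11 13 -> bits=01001110100101
Op 5: query elk -> checks bit1=1, bit5=1, bit8=1 (all 1) -> maybe
Op 6: query bee -> checks bit0=0, bit9=0, bit13=1 (has a 0) -> no
Op 7: query hen -> checks bit2=0, bit3=0, bit7=0 (has a 0) -> no
Op 8: insert hen -> sets bits 2 3 7 -> bits=01111111100101
Op 9: insert bat -> sets bits 0 8 13 -> bits=11111111100101
Query results in order: no maybe no no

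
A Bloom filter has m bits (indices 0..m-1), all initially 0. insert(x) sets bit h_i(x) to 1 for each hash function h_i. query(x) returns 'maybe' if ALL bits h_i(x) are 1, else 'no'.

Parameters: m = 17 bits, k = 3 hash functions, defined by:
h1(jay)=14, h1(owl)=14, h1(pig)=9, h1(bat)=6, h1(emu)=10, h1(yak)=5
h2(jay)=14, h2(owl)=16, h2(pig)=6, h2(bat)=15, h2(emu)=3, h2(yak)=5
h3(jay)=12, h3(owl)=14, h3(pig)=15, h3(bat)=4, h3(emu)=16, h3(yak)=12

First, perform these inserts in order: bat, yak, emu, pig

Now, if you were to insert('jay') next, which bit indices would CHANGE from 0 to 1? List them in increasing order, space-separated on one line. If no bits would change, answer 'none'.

Start: bits=00000000000000000
After insert 'bat': sets bits 4 6 15 -> bits=00001010000000010
After insert 'yak': sets bits 5 12 -> bits=00001110000010010
After insert 'emu': sets bits 3 10 16 -> bits=00011110001010011
After insert 'pig': sets bits 6 9 15 -> bits=00011110011010011
insert 'jay' would touch bits 12 14; currently bit12=1, bit14=0
Bits that are 0 among those (would change 0->1): 14

Answer: 14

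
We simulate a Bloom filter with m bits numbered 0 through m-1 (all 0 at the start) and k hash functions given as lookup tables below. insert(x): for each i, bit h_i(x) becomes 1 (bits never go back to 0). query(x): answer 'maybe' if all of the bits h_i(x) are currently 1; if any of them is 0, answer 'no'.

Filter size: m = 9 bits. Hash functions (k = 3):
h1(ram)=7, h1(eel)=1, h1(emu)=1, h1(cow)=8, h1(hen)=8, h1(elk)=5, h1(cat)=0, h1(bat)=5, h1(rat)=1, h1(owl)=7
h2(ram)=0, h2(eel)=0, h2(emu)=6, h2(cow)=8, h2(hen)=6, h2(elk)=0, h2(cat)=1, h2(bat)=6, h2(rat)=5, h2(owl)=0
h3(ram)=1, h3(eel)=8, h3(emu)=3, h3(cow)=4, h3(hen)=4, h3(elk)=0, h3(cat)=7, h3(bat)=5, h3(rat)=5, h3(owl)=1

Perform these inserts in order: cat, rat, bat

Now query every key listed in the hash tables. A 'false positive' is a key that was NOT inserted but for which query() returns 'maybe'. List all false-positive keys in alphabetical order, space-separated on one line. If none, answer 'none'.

Answer: elk owl ram

Derivation:
Start: bits=000000000
After insert 'cat': sets bits 0 1 7 -> bits=110000010
After insert 'rat': sets bits 1 5 -> bits=110001010
After insert 'bat': sets bits 5 6 -> bits=110001110
Not inserted: cow eel elk emu hen owl ram — query each against bits=110001110:
query cow: checks bit4=0, bit8=0 (has a 0) -> no => not a false positive
query eel: checks bit0=1, bit1=1, bit8=0 (has a 0) -> no => not a false positive
query elk: checks bit0=1, bit5=1 (all 1) -> maybe => FALSE POSITIVE
query emu: checks bit1=1, bit3=0, bit6=1 (has a 0) -> no => not a false positive
query hen: checks bit4=0, bit6=1, bit8=0 (has a 0) -> no => not a false positive
query owl: checks bit0=1, bit1=1, bit7=1 (all 1) -> maybe => FALSE POSITIVE
query ram: checks bit0=1, bit1=1, bit7=1 (all 1) -> maybe => FALSE POSITIVE
False positives (alphabetical): elk owl ram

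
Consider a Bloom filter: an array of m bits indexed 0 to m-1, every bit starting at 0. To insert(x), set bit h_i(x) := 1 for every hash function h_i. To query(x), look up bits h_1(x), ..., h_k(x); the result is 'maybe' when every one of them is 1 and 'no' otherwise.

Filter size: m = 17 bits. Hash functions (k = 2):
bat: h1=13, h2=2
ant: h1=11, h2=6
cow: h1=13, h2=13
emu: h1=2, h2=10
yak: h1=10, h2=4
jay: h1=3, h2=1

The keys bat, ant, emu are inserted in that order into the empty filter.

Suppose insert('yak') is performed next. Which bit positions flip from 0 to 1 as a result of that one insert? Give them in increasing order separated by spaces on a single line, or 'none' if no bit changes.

Answer: 4

Derivation:
Start: bits=00000000000000000
After insert 'bat': sets bits 2 13 -> bits=00100000000001000
After insert 'ant': sets bits 6 11 -> bits=00100010000101000
After insert 'emu': sets bits 2 10 -> bits=00100010001101000
insert 'yak' would touch bits 4 10; currently bit4=0, bit10=1
Bits that are 0 among those (would change 0->1): 4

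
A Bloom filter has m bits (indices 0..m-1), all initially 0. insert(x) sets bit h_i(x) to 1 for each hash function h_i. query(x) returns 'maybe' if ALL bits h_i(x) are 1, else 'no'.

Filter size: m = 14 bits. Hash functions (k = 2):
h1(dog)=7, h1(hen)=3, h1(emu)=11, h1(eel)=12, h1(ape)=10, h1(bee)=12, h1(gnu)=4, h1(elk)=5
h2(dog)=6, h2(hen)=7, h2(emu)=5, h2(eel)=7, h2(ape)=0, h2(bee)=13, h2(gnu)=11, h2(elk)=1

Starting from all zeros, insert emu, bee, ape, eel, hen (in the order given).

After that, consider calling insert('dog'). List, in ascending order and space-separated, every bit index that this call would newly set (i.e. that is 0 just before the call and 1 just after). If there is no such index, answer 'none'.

Start: bits=00000000000000
After insert 'emu': sets bits 5 11 -> bits=00000100000100
After insert 'bee': sets bits 12 13 -> bits=00000100000111
After insert 'ape': sets bits 0 10 -> bits=10000100001111
After insert 'eel': sets bits 7 12 -> bits=10000101001111
After insert 'hen': sets bits 3 7 -> bits=10010101001111
insert 'dog' would touch bits 6 7; currently bit6=0, bit7=1
Bits that are 0 among those (would change 0->1): 6

Answer: 6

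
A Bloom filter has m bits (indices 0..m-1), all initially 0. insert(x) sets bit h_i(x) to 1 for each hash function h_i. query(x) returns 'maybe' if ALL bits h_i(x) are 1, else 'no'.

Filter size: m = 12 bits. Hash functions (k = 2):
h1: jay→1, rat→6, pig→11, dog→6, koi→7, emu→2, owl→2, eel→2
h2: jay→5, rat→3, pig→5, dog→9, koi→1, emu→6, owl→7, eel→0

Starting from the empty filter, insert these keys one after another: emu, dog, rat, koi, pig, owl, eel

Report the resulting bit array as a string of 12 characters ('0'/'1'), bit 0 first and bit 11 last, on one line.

Answer: 111101110101

Derivation:
Start: bits=000000000000
After insert 'emu': sets bits 2 6 -> bits=001000100000
After insert 'dog': sets bits 6 9 -> bits=001000100100
After insert 'rat': sets bits 3 6 -> bits=001100100100
After insert 'koi': sets bits 1 7 -> bits=011100110100
After insert 'pig': sets bits 5 11 -> bits=011101110101
After insert 'owl': sets bits 2 7 -> bits=011101110101
After insert 'eel': sets bits 0 2 -> bits=111101110101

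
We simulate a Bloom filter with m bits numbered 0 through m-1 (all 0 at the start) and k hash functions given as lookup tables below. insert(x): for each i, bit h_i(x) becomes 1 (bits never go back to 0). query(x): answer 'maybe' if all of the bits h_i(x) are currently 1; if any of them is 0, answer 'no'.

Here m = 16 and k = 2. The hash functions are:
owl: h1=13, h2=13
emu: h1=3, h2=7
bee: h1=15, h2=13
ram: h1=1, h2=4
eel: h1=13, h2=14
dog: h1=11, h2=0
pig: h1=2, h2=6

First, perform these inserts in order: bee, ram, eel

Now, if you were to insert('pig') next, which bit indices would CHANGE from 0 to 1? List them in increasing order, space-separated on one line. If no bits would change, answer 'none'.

Start: bits=0000000000000000
After insert 'bee': sets bits 13 15 -> bits=0000000000000101
After insert 'ram': sets bits 1 4 -> bits=0100100000000101
After insert 'eel': sets bits 13 14 -> bits=0100100000000111
insert 'pig' would touch bits 2 6; currently bit2=0, bit6=0
Bits that are 0 among those (would change 0->1): 2 6

Answer: 2 6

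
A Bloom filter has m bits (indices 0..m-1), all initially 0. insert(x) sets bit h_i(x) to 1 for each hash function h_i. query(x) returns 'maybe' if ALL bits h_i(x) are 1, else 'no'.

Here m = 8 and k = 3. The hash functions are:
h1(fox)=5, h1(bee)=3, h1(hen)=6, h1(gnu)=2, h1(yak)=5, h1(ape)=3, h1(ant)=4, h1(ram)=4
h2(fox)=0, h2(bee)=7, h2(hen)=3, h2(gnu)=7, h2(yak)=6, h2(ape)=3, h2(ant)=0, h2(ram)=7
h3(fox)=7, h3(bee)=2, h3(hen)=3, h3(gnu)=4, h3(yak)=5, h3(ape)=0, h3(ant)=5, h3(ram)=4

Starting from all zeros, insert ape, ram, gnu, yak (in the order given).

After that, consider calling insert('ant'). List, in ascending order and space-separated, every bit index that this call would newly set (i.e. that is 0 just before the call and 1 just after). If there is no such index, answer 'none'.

Start: bits=00000000
After insert 'ape': sets bits 0 3 -> bits=10010000
After insert 'ram': sets bits 4 7 -> bits=10011001
After insert 'gnu': sets bits 2 4 7 -> bits=10111001
After insert 'yak': sets bits 5 6 -> bits=10111111
insert 'ant' would touch bits 0 4 5; currently bit0=1, bit4=1, bit5=1
Bits that are 0 among those (would change 0->1): none

Answer: none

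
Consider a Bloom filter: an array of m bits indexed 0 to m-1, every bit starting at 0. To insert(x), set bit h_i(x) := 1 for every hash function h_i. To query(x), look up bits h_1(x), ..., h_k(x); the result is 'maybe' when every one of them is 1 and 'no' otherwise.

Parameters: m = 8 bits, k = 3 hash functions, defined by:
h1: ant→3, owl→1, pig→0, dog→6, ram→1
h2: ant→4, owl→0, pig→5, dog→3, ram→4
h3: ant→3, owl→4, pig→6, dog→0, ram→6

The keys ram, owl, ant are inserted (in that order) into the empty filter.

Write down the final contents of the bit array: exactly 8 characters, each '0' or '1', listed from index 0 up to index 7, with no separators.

Answer: 11011010

Derivation:
Start: bits=00000000
After insert 'ram': sets bits 1 4 6 -> bits=01001010
After insert 'owl': sets bits 0 1 4 -> bits=11001010
After insert 'ant': sets bits 3 4 -> bits=11011010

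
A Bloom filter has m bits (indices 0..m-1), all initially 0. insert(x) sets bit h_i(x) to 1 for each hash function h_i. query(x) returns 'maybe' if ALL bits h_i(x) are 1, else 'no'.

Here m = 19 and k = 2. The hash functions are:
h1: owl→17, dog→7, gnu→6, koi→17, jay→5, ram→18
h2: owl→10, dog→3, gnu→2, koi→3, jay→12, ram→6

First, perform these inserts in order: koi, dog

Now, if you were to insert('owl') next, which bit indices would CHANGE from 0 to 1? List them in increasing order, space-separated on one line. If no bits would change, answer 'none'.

Answer: 10

Derivation:
Start: bits=0000000000000000000
After insert 'koi': sets bits 3 17 -> bits=0001000000000000010
After insert 'dog': sets bits 3 7 -> bits=0001000100000000010
insert 'owl' would touch bits 10 17; currently bit10=0, bit17=1
Bits that are 0 among those (would change 0->1): 10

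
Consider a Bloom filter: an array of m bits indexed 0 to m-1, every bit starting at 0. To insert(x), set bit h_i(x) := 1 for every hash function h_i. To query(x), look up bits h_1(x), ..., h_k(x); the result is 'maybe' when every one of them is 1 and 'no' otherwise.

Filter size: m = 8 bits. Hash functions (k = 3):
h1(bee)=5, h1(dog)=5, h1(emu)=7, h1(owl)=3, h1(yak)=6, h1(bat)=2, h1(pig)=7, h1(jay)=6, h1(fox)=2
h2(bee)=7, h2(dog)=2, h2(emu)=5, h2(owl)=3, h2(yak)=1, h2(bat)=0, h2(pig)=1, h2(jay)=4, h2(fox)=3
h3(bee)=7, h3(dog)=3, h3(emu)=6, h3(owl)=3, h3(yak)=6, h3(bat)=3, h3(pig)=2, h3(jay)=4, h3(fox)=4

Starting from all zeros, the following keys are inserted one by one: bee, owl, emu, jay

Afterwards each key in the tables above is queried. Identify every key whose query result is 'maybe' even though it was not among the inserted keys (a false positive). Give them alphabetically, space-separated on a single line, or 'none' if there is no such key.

Answer: none

Derivation:
Start: bits=00000000
After insert 'bee': sets bits 5 7 -> bits=00000101
After insert 'owl': sets bits 3 -> bits=00010101
After insert 'emu': sets bits 5 6 7 -> bits=00010111
After insert 'jay': sets bits 4 6 -> bits=00011111
Not inserted: bat dog fox pig yak — query each against bits=00011111:
query bat: checks bit0=0, bit2=0, bit3=1 (has a 0) -> no => not a false positive
query dog: checks bit2=0, bit3=1, bit5=1 (has a 0) -> no => not a false positive
query fox: checks bit2=0, bit3=1, bit4=1 (has a 0) -> no => not a false positive
query pig: checks bit1=0, bit2=0, bit7=1 (has a 0) -> no => not a false positive
query yak: checks bit1=0, bit6=1 (has a 0) -> no => not a false positive
False positives (alphabetical): none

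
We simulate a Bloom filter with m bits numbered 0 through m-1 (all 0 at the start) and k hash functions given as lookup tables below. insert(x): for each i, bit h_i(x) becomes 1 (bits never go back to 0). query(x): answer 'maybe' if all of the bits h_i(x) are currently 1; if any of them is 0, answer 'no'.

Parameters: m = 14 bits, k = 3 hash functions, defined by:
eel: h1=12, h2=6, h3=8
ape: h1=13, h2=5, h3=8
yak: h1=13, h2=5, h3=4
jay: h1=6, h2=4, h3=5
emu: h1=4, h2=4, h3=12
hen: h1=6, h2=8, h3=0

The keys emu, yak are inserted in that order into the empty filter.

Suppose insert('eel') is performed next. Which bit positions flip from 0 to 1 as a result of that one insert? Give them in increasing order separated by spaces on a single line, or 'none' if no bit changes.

Answer: 6 8

Derivation:
Start: bits=00000000000000
After insert 'emu': sets bits 4 12 -> bits=00001000000010
After insert 'yak': sets bits 4 5 13 -> bits=00001100000011
insert 'eel' would touch bits 6 8 12; currently bit6=0, bit8=0, bit12=1
Bits that are 0 among those (would change 0->1): 6 8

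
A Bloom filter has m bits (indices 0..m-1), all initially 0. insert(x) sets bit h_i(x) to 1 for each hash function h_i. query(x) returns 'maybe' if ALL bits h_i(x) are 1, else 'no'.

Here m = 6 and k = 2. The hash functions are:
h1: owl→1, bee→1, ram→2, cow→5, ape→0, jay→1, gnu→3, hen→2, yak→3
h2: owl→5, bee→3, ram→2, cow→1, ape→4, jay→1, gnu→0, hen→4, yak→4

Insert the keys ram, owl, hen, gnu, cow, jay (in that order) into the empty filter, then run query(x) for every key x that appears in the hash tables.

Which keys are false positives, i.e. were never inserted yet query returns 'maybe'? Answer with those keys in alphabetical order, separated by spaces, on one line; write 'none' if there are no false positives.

Answer: ape bee yak

Derivation:
Start: bits=000000
After insert 'ram': sets bits 2 -> bits=001000
After insert 'owl': sets bits 1 5 -> bits=011001
After insert 'hen': sets bits 2 4 -> bits=011011
After insert 'gnu': sets bits 0 3 -> bits=111111
After insert 'cow': sets bits 1 5 -> bits=111111
After insert 'jay': sets bits 1 -> bits=111111
Not inserted: ape bee yak — query each against bits=111111:
query ape: checks bit0=1, bit4=1 (all 1) -> maybe => FALSE POSITIVE
query bee: checks bit1=1, bit3=1 (all 1) -> maybe => FALSE POSITIVE
query yak: checks bit3=1, bit4=1 (all 1) -> maybe => FALSE POSITIVE
False positives (alphabetical): ape bee yak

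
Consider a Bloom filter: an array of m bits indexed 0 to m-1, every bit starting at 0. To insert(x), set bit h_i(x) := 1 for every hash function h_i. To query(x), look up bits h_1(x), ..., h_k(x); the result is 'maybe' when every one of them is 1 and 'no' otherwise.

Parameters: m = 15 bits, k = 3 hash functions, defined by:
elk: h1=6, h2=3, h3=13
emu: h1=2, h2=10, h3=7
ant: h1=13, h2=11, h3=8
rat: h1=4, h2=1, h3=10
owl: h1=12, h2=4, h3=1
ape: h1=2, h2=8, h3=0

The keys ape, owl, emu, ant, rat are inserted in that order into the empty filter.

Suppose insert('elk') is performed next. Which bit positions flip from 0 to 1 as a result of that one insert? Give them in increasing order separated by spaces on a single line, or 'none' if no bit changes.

Start: bits=000000000000000
After insert 'ape': sets bits 0 2 8 -> bits=101000001000000
After insert 'owl': sets bits 1 4 12 -> bits=111010001000100
After insert 'emu': sets bits 2 7 10 -> bits=111010011010100
After insert 'ant': sets bits 8 11 13 -> bits=111010011011110
After insert 'rat': sets bits 1 4 10 -> bits=111010011011110
insert 'elk' would touch bits 3 6 13; currently bit3=0, bit6=0, bit13=1
Bits that are 0 among those (would change 0->1): 3 6

Answer: 3 6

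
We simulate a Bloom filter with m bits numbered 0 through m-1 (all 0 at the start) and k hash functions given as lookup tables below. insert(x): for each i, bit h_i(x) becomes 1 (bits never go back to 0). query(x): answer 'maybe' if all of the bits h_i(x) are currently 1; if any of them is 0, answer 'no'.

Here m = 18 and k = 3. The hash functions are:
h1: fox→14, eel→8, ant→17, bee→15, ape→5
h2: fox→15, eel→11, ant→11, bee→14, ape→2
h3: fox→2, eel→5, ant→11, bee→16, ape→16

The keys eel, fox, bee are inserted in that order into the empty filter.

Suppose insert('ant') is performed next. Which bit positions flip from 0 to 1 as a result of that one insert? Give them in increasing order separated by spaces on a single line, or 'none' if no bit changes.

Start: bits=000000000000000000
After insert 'eel': sets bits 5 8 11 -> bits=000001001001000000
After insert 'fox': sets bits 2 14 15 -> bits=001001001001001100
After insert 'bee': sets bits 14 15 16 -> bits=001001001001001110
insert 'ant' would touch bits 11 17; currently bit11=1, bit17=0
Bits that are 0 among those (would change 0->1): 17

Answer: 17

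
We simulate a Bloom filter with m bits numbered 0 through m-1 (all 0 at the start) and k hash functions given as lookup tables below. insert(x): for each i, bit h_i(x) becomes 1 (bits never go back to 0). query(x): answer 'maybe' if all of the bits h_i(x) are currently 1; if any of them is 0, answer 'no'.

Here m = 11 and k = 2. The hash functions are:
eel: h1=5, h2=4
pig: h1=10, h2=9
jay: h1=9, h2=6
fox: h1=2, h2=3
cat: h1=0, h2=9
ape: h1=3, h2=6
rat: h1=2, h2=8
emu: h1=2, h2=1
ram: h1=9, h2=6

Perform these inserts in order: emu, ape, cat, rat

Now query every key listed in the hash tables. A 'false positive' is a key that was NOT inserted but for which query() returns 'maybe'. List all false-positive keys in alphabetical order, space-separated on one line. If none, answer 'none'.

Answer: fox jay ram

Derivation:
Start: bits=00000000000
After insert 'emu': sets bits 1 2 -> bits=01100000000
After insert 'ape': sets bits 3 6 -> bits=01110010000
After insert 'cat': sets bits 0 9 -> bits=11110010010
After insert 'rat': sets bits 2 8 -> bits=11110010110
Not inserted: eel fox jay pig ram — query each against bits=11110010110:
query eel: checks bit4=0, bit5=0 (has a 0) -> no => not a false positive
query fox: checks bit2=1, bit3=1 (all 1) -> maybe => FALSE POSITIVE
query jay: checks bit6=1, bit9=1 (all 1) -> maybe => FALSE POSITIVE
query pig: checks bit9=1, bit10=0 (has a 0) -> no => not a false positive
query ram: checks bit6=1, bit9=1 (all 1) -> maybe => FALSE POSITIVE
False positives (alphabetical): fox jay ram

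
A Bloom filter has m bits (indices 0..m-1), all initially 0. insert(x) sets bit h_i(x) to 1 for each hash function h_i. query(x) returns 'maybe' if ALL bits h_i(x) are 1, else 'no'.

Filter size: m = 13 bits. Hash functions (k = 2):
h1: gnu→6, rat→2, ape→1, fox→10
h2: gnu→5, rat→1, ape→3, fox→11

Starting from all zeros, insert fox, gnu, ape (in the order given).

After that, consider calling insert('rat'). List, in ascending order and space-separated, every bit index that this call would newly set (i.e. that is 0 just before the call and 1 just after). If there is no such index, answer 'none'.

Start: bits=0000000000000
After insert 'fox': sets bits 10 11 -> bits=0000000000110
After insert 'gnu': sets bits 5 6 -> bits=0000011000110
After insert 'ape': sets bits 1 3 -> bits=0101011000110
insert 'rat' would touch bits 1 2; currently bit1=1, bit2=0
Bits that are 0 among those (would change 0->1): 2

Answer: 2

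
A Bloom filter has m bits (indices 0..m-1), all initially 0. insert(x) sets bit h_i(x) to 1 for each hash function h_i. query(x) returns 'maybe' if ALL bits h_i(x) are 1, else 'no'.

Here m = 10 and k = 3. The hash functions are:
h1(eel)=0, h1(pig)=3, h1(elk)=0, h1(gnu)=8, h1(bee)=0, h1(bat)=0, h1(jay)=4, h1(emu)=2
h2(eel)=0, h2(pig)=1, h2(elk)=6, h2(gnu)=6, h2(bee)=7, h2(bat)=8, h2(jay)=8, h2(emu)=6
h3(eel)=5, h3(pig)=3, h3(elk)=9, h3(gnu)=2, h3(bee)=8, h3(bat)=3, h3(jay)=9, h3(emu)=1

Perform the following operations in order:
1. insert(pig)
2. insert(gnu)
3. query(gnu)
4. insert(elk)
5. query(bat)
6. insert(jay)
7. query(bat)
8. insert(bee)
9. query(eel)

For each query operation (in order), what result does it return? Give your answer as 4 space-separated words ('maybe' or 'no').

Answer: maybe maybe maybe no

Derivation:
Start: bits=0000000000
Op 1: insert pig -> sets bits 1 3 -> bits=0101000000
Op 2: insert gnu -> sets bits 2 6 8 -> bits=0111001010
Op 3: query gnu -> checks bit2=1, bit6=1, bit8=1 (all 1) -> maybe
Op 4: insert elk -> sets bits 0 6 9 -> bits=1111001011
Op 5: query bat -> checks bit0=1, bit3=1, bit8=1 (all 1) -> maybe
Op 6: insert jay -> sets bits 4 8 9 -> bits=1111101011
Op 7: query bat -> checks bit0=1, bit3=1, bit8=1 (all 1) -> maybe
Op 8: insert bee -> sets bits 0 7 8 -> bits=1111101111
Op 9: query eel -> checks bit0=1, bit5=0 (has a 0) -> no
Query results in order: maybe maybe maybe no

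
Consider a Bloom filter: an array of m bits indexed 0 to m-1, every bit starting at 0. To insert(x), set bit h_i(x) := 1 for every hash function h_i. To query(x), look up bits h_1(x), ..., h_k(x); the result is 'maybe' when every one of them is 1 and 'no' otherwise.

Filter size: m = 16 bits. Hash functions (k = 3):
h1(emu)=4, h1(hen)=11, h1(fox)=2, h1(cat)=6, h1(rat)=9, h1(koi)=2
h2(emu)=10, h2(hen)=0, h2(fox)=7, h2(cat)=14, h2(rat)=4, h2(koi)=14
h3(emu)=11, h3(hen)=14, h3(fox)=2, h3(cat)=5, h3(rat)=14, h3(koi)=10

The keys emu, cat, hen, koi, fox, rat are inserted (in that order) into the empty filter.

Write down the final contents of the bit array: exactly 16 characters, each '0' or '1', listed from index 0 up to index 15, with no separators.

Start: bits=0000000000000000
After insert 'emu': sets bits 4 10 11 -> bits=0000100000110000
After insert 'cat': sets bits 5 6 14 -> bits=0000111000110010
After insert 'hen': sets bits 0 11 14 -> bits=1000111000110010
After insert 'koi': sets bits 2 10 14 -> bits=1010111000110010
After insert 'fox': sets bits 2 7 -> bits=1010111100110010
After insert 'rat': sets bits 4 9 14 -> bits=1010111101110010

Answer: 1010111101110010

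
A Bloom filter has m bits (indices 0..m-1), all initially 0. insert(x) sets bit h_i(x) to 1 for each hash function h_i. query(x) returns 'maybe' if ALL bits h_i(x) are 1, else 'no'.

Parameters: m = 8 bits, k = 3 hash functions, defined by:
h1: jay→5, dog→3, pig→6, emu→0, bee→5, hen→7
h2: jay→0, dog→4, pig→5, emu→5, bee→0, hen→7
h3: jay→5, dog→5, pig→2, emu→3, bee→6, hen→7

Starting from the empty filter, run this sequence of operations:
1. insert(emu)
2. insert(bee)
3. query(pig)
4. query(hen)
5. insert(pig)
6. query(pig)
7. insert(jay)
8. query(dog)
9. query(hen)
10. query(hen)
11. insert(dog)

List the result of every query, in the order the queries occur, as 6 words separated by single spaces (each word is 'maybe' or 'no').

Answer: no no maybe no no no

Derivation:
Start: bits=00000000
Op 1: insert emu -> sets bits 0 3 5 -> bits=10010100
Op 2: insert bee -> sets bits 0 5 6 -> bits=10010110
Op 3: query pig -> checks bit2=0, bit5=1, bit6=1 (has a 0) -> no
Op 4: query hen -> checks bit7=0 (has a 0) -> no
Op 5: insert pig -> sets bits 2 5 6 -> bits=10110110
Op 6: query pig -> checks bit2=1, bit5=1, bit6=1 (all 1) -> maybe
Op 7: insert jay -> sets bits 0 5 -> bits=10110110
Op 8: query dog -> checks bit3=1, bit4=0, bit5=1 (has a 0) -> no
Op 9: query hen -> checks bit7=0 (has a 0) -> no
Op 10: query hen -> checks bit7=0 (has a 0) -> no
Op 11: insert dog -> sets bits 3 4 5 -> bits=10111110
Query results in order: no no maybe no no no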